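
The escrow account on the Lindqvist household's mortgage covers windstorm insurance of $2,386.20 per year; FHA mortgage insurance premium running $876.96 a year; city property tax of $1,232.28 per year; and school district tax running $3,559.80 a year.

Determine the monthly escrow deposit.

Windstorm insurance: $2,386.20
FHA mortgage insurance premium: $876.96
City property tax: $1,232.28
School district tax: $3,559.80
Total annual escrow = $2,386.20 + $876.96 + $1,232.28 + $3,559.80 = $8,055.24
Base monthly escrow = $8,055.24 ÷ 12 = $671.27

$671.27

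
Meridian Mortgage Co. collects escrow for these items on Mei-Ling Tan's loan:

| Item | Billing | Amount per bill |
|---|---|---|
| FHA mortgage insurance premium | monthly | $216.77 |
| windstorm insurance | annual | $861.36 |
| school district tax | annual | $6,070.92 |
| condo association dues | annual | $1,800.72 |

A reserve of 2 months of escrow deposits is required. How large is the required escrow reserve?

FHA mortgage insurance premium: $216.77 × 12 = $2,601.24/yr
Windstorm insurance: $861.36/yr
School district tax: $6,070.92/yr
Condo association dues: $1,800.72/yr
Yearly total = $11,334.24
Monthly = $11,334.24 ÷ 12 = $944.52
Required cushion = 2 × $944.52 = $1,889.04

$1,889.04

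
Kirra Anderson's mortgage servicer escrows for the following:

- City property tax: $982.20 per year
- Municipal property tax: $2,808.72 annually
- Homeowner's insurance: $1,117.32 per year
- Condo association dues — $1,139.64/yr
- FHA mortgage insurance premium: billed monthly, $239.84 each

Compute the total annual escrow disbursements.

City property tax — $982.20 annually
Municipal property tax — $2,808.72 annually
Homeowner's insurance — $1,117.32 annually
Condo association dues — $1,139.64 annually
FHA mortgage insurance premium — $239.84 × 12 = $2,878.08 annually
Total annual escrow = $8,925.96

$8,925.96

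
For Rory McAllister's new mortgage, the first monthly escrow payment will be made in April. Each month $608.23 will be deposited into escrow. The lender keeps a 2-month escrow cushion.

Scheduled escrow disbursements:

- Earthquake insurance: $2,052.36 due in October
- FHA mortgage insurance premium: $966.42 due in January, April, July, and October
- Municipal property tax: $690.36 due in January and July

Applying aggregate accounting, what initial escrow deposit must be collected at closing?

$2,600.83

Cushion = 2 × $608.23 = $1,216.46
Trial balance (start $0, +$608.23 each month, − disbursements):
  Apr: +$608.23 − $966.42 → -$358.19
  May: +$608.23 → $250.04
  Jun: +$608.23 → $858.27
  Jul: +$608.23 − $1,656.78 → -$190.28
  Aug: +$608.23 → $417.95
  Sep: +$608.23 → $1,026.18
  Oct: +$608.23 − $3,018.78 → -$1,384.37
  Nov: +$608.23 → -$776.14
  Dec: +$608.23 → -$167.91
  Jan: +$608.23 − $1,656.78 → -$1,216.46
  Feb: +$608.23 → -$608.23
  Mar: +$608.23 → $0.00
Lowest trial balance = -$1,384.37 (Oct)
Initial deposit = cushion − low point = $1,216.46 − (-$1,384.37) = $2,600.83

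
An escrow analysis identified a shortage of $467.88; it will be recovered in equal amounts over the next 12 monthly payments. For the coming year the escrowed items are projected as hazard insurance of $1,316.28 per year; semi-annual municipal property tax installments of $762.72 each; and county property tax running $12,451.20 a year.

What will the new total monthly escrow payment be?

$1,313.40

Hazard insurance: $1,316.28 per year
Municipal property tax: $762.72 × 2 = $1,525.44 per year
County property tax: $12,451.20 per year
Total per year = $1,316.28 + $1,525.44 + $12,451.20 = $15,292.92
Base monthly escrow = $15,292.92 ÷ 12 = $1,274.41
Shortage spread = $467.88 / 12 = $38.99/mo
Adjusted monthly = $1,274.41 + $38.99 = $1,313.40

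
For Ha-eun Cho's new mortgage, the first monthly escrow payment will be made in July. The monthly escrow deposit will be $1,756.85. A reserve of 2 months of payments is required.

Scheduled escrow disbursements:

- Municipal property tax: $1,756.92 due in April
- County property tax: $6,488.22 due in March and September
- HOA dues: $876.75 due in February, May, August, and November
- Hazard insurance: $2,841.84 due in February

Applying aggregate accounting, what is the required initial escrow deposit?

Cushion = 2 × $1,756.85 = $3,513.70
Trial balance (start $0, +$1,756.85 each month, − disbursements):
  Jul: +$1,756.85 → $1,756.85
  Aug: +$1,756.85 − $876.75 → $2,636.95
  Sep: +$1,756.85 − $6,488.22 → -$2,094.42
  Oct: +$1,756.85 → -$337.57
  Nov: +$1,756.85 − $876.75 → $542.53
  Dec: +$1,756.85 → $2,299.38
  Jan: +$1,756.85 → $4,056.23
  Feb: +$1,756.85 − $3,718.59 → $2,094.49
  Mar: +$1,756.85 − $6,488.22 → -$2,636.88
  Apr: +$1,756.85 − $1,756.92 → -$2,636.95
  May: +$1,756.85 − $876.75 → -$1,756.85
  Jun: +$1,756.85 → $0.00
Lowest trial balance = -$2,636.95 (Apr)
Initial deposit = cushion − low point = $3,513.70 − (-$2,636.95) = $6,150.65

$6,150.65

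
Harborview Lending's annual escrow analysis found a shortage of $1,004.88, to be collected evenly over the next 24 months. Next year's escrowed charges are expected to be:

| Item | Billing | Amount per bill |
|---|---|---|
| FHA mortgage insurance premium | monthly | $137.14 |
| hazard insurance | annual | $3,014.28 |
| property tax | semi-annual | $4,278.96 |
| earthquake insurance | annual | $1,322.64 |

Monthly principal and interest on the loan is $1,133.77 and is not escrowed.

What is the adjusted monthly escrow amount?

FHA mortgage insurance premium = $137.14 × 12 = $1,645.68
Hazard insurance = $3,014.28
Property tax = $4,278.96 × 2 = $8,557.92
Earthquake insurance = $1,322.64
Annual escrow total = $14,540.52
Base monthly escrow = $14,540.52 / 12 = $1,211.71
Monthly shortage recovery: $1,004.88 ÷ 24 = $41.87
Adjusted monthly = $1,211.71 + $41.87 = $1,253.58

$1,253.58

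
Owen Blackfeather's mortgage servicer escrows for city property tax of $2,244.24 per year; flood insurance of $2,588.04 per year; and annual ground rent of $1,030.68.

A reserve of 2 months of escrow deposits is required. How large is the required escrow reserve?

$977.16

City property tax: $2,244.24 per year
Flood insurance: $2,588.04 per year
Ground rent: $1,030.68 per year
Total annual escrow = $5,862.96
Monthly = $5,862.96 ÷ 12 = $488.58
Required cushion = 2 × $488.58 = $977.16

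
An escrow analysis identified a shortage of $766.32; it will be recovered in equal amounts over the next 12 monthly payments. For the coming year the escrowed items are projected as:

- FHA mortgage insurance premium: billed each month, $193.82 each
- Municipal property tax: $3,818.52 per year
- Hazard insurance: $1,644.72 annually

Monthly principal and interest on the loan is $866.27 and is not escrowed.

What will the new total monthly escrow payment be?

$712.95

FHA mortgage insurance premium = $193.82 × 12 = $2,325.84 per year
Municipal property tax = $3,818.52 per year
Hazard insurance = $1,644.72 per year
Combined annual = $7,789.08
Monthly = $7,789.08 ÷ 12 = $649.09
Monthly shortage recovery: $766.32 ÷ 12 = $63.86
New monthly escrow = $649.09 + $63.86 = $712.95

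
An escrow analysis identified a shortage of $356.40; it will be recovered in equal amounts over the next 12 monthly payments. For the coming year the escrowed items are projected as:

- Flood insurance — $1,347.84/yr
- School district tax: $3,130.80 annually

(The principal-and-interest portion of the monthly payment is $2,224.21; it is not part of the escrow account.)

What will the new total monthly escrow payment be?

Flood insurance: $1,347.84 annually
School district tax: $3,130.80 annually
Total per year = $1,347.84 + $3,130.80 = $4,478.64
Base monthly escrow = $4,478.64 ÷ 12 = $373.22
Shortage spread = $356.40 / 12 = $29.70/mo
Adjusted monthly = $373.22 + $29.70 = $402.92

$402.92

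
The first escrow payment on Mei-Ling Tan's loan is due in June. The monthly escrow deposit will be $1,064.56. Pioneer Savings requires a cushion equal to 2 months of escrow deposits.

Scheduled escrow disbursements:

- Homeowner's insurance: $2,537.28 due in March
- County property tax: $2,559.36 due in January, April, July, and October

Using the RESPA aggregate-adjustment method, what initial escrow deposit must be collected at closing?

Cushion = 2 × $1,064.56 = $2,129.12
Trial balance (start $0, +$1,064.56 each month, − disbursements):
  Jun: +$1,064.56 → $1,064.56
  Jul: +$1,064.56 − $2,559.36 → -$430.24
  Aug: +$1,064.56 → $634.32
  Sep: +$1,064.56 → $1,698.88
  Oct: +$1,064.56 − $2,559.36 → $204.08
  Nov: +$1,064.56 → $1,268.64
  Dec: +$1,064.56 → $2,333.20
  Jan: +$1,064.56 − $2,559.36 → $838.40
  Feb: +$1,064.56 → $1,902.96
  Mar: +$1,064.56 − $2,537.28 → $430.24
  Apr: +$1,064.56 − $2,559.36 → -$1,064.56
  May: +$1,064.56 → $0.00
Lowest trial balance = -$1,064.56 (Apr)
Initial deposit = cushion − low point = $2,129.12 − (-$1,064.56) = $3,193.68

$3,193.68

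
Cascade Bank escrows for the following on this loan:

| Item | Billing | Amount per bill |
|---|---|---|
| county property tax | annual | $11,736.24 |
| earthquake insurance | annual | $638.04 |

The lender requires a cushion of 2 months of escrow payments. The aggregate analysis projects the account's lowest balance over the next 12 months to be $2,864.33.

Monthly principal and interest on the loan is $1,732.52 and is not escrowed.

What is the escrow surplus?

County property tax = $11,736.24 per year
Earthquake insurance = $638.04 per year
Total annual escrow = $12,374.28
Monthly escrow = $12,374.28 ÷ 12 = $1,031.19
Cushion = 2 × $1,031.19 = $2,062.38
Excess over cushion: $2,864.33 − $2,062.38 = $801.95

$801.95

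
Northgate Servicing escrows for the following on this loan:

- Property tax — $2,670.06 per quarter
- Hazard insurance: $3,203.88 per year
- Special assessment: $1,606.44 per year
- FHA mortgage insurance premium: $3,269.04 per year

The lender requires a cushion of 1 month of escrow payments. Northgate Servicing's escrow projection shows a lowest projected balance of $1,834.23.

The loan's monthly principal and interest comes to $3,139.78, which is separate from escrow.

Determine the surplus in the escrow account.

$270.93

Property tax — $2,670.06 × 4 = $10,680.24 annually
Hazard insurance — $3,203.88 annually
Special assessment — $1,606.44 annually
FHA mortgage insurance premium — $3,269.04 annually
Total per year = $10,680.24 + $3,203.88 + $1,606.44 + $3,269.04 = $18,759.60
Base monthly escrow = $18,759.60 / 12 = $1,563.30
Required reserve = 1 × $1,563.30 = $1,563.30
Surplus = $1,834.23 − $1,563.30 = $270.93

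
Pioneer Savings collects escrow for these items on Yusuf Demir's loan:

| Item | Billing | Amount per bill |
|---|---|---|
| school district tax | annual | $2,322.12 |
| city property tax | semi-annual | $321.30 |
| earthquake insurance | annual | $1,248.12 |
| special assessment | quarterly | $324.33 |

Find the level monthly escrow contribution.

School district tax — $2,322.12
City property tax — $321.30 × 2 = $642.60
Earthquake insurance — $1,248.12
Special assessment — $324.33 × 4 = $1,297.32
Annual escrow total = $2,322.12 + $642.60 + $1,248.12 + $1,297.32 = $5,510.16
Per month = $5,510.16 / 12 = $459.18

$459.18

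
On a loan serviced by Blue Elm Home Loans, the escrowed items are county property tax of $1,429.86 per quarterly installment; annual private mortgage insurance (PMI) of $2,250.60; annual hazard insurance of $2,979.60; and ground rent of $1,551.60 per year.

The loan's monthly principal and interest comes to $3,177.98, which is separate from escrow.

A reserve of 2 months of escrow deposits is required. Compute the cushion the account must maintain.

County property tax = $1,429.86 × 4 = $5,719.44 per year
Private mortgage insurance (PMI) = $2,250.60 per year
Hazard insurance = $2,979.60 per year
Ground rent = $1,551.60 per year
Combined annual = $12,501.24
Monthly escrow = $12,501.24 / 12 = $1,041.77
Required cushion = 2 × $1,041.77 = $2,083.54

$2,083.54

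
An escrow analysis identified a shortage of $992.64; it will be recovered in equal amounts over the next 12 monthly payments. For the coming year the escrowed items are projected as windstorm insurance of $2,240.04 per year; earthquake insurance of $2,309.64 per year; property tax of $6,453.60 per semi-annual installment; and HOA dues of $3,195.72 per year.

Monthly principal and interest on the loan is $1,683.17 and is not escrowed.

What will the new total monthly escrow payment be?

Windstorm insurance — $2,240.04 per year
Earthquake insurance — $2,309.64 per year
Property tax — $6,453.60 × 2 = $12,907.20 per year
HOA dues — $3,195.72 per year
Combined annual = $2,240.04 + $2,309.64 + $12,907.20 + $3,195.72 = $20,652.60
Per month = $20,652.60 / 12 = $1,721.05
Shortage spread = $992.64 ÷ 12 = $82.72/mo
New monthly escrow = $1,721.05 + $82.72 = $1,803.77

$1,803.77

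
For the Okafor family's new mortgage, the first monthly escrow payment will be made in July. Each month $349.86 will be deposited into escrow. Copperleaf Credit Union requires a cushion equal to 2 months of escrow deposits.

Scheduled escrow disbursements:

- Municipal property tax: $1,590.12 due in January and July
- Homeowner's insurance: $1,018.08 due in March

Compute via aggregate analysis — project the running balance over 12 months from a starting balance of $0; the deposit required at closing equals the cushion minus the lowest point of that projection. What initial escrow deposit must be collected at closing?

$1,939.98

Cushion = 2 × $349.86 = $699.72
Trial balance (start $0, +$349.86 each month, − disbursements):
  Jul: +$349.86 − $1,590.12 → -$1,240.26
  Aug: +$349.86 → -$890.40
  Sep: +$349.86 → -$540.54
  Oct: +$349.86 → -$190.68
  Nov: +$349.86 → $159.18
  Dec: +$349.86 → $509.04
  Jan: +$349.86 − $1,590.12 → -$731.22
  Feb: +$349.86 → -$381.36
  Mar: +$349.86 − $1,018.08 → -$1,049.58
  Apr: +$349.86 → -$699.72
  May: +$349.86 → -$349.86
  Jun: +$349.86 → $0.00
Lowest trial balance = -$1,240.26 (Jul)
Initial deposit = cushion − low point = $699.72 − (-$1,240.26) = $1,939.98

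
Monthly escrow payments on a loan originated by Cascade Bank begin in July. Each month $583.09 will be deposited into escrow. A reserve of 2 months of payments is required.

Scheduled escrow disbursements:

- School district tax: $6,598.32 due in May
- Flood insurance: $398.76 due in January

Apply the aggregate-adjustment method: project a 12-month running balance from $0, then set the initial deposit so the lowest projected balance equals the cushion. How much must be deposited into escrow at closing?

Cushion = 2 × $583.09 = $1,166.18
Trial balance (start $0, +$583.09 each month, − disbursements):
  Jul: +$583.09 → $583.09
  Aug: +$583.09 → $1,166.18
  Sep: +$583.09 → $1,749.27
  Oct: +$583.09 → $2,332.36
  Nov: +$583.09 → $2,915.45
  Dec: +$583.09 → $3,498.54
  Jan: +$583.09 − $398.76 → $3,682.87
  Feb: +$583.09 → $4,265.96
  Mar: +$583.09 → $4,849.05
  Apr: +$583.09 → $5,432.14
  May: +$583.09 − $6,598.32 → -$583.09
  Jun: +$583.09 → $0.00
Lowest trial balance = -$583.09 (May)
Initial deposit = cushion − low point = $1,166.18 − (-$583.09) = $1,749.27

$1,749.27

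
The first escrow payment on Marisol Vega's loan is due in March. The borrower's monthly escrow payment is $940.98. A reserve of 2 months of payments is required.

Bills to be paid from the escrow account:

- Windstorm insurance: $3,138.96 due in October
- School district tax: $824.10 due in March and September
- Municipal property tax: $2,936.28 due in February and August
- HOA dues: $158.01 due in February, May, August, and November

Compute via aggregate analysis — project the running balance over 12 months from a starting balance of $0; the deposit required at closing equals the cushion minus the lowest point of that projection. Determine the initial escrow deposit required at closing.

Cushion = 2 × $940.98 = $1,881.96
Trial balance (start $0, +$940.98 each month, − disbursements):
  Mar: +$940.98 − $824.10 → $116.88
  Apr: +$940.98 → $1,057.86
  May: +$940.98 − $158.01 → $1,840.83
  Jun: +$940.98 → $2,781.81
  Jul: +$940.98 → $3,722.79
  Aug: +$940.98 − $3,094.29 → $1,569.48
  Sep: +$940.98 − $824.10 → $1,686.36
  Oct: +$940.98 − $3,138.96 → -$511.62
  Nov: +$940.98 − $158.01 → $271.35
  Dec: +$940.98 → $1,212.33
  Jan: +$940.98 → $2,153.31
  Feb: +$940.98 − $3,094.29 → $0.00
Lowest trial balance = -$511.62 (Oct)
Initial deposit = cushion − low point = $1,881.96 − (-$511.62) = $2,393.58

$2,393.58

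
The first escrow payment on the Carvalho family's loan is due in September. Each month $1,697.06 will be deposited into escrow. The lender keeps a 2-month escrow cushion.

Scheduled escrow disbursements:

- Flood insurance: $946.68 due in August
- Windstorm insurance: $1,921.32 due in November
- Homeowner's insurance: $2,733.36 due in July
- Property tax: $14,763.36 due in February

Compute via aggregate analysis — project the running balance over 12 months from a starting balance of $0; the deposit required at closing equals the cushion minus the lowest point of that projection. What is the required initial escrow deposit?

Cushion = 2 × $1,697.06 = $3,394.12
Trial balance (start $0, +$1,697.06 each month, − disbursements):
  Sep: +$1,697.06 → $1,697.06
  Oct: +$1,697.06 → $3,394.12
  Nov: +$1,697.06 − $1,921.32 → $3,169.86
  Dec: +$1,697.06 → $4,866.92
  Jan: +$1,697.06 → $6,563.98
  Feb: +$1,697.06 − $14,763.36 → -$6,502.32
  Mar: +$1,697.06 → -$4,805.26
  Apr: +$1,697.06 → -$3,108.20
  May: +$1,697.06 → -$1,411.14
  Jun: +$1,697.06 → $285.92
  Jul: +$1,697.06 − $2,733.36 → -$750.38
  Aug: +$1,697.06 − $946.68 → $0.00
Lowest trial balance = -$6,502.32 (Feb)
Initial deposit = cushion − low point = $3,394.12 − (-$6,502.32) = $9,896.44

$9,896.44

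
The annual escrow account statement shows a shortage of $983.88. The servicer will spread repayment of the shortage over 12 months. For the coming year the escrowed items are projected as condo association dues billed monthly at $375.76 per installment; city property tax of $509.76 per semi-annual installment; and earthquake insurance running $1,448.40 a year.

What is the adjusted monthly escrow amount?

$663.41

Condo association dues = $375.76 × 12 = $4,509.12 per year
City property tax = $509.76 × 2 = $1,019.52 per year
Earthquake insurance = $1,448.40 per year
Annual escrow total = $4,509.12 + $1,019.52 + $1,448.40 = $6,977.04
Monthly escrow = $6,977.04 / 12 = $581.42
Shortage per month = $983.88 / 12 = $81.99
New monthly escrow = $581.42 + $81.99 = $663.41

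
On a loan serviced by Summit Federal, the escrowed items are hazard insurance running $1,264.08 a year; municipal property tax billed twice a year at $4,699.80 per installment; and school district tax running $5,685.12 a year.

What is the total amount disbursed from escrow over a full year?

$16,348.80

Hazard insurance = $1,264.08 per year
Municipal property tax = $4,699.80 × 2 = $9,399.60 per year
School district tax = $5,685.12 per year
Total annual escrow = $16,348.80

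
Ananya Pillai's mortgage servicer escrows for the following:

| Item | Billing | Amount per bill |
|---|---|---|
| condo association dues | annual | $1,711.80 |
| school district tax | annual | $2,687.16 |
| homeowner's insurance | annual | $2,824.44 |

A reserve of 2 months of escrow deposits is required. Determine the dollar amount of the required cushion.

$1,203.90

Condo association dues: $1,711.80/yr
School district tax: $2,687.16/yr
Homeowner's insurance: $2,824.44/yr
Yearly total = $7,223.40
Base monthly escrow = $7,223.40 / 12 = $601.95
Required cushion = 2 × $601.95 = $1,203.90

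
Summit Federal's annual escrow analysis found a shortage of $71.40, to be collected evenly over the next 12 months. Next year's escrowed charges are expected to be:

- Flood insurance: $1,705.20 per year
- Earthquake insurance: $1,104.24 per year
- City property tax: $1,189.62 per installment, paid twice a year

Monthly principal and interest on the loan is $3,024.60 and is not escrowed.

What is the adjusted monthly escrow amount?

$438.34

Flood insurance — $1,705.20 annually
Earthquake insurance — $1,104.24 annually
City property tax — $1,189.62 × 2 = $2,379.24 annually
Annual escrow total = $1,705.20 + $1,104.24 + $2,379.24 = $5,188.68
Base monthly escrow = $5,188.68 / 12 = $432.39
Monthly shortage recovery: $71.40 ÷ 12 = $5.95
Adjusted monthly = $432.39 + $5.95 = $438.34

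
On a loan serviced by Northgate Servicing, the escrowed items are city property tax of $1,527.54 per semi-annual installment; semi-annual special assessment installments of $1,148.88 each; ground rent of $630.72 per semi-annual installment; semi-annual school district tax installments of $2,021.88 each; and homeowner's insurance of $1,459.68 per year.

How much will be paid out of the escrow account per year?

City property tax = $1,527.54 × 2 = $3,055.08 annually
Special assessment = $1,148.88 × 2 = $2,297.76 annually
Ground rent = $630.72 × 2 = $1,261.44 annually
School district tax = $2,021.88 × 2 = $4,043.76 annually
Homeowner's insurance = $1,459.68 annually
Total per year = $3,055.08 + $2,297.76 + $1,261.44 + $4,043.76 + $1,459.68 = $12,117.72

$12,117.72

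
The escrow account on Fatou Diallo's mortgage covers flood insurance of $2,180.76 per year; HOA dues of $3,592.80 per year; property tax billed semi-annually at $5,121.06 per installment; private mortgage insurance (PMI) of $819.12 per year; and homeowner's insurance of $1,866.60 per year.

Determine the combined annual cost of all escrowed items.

$18,701.40

Flood insurance = $2,180.76 annually
HOA dues = $3,592.80 annually
Property tax = $5,121.06 × 2 = $10,242.12 annually
Private mortgage insurance (PMI) = $819.12 annually
Homeowner's insurance = $1,866.60 annually
Yearly total = $18,701.40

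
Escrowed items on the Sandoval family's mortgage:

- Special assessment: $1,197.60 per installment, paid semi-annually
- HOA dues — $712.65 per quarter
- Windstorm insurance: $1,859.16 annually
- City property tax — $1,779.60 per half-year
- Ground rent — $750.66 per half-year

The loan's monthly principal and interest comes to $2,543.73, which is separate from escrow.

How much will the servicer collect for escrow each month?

$1,013.79

Special assessment: $1,197.60 × 2 = $2,395.20
HOA dues: $712.65 × 4 = $2,850.60
Windstorm insurance: $1,859.16
City property tax: $1,779.60 × 2 = $3,559.20
Ground rent: $750.66 × 2 = $1,501.32
Annual escrow total = $2,395.20 + $2,850.60 + $1,859.16 + $3,559.20 + $1,501.32 = $12,165.48
Monthly = $12,165.48 / 12 = $1,013.79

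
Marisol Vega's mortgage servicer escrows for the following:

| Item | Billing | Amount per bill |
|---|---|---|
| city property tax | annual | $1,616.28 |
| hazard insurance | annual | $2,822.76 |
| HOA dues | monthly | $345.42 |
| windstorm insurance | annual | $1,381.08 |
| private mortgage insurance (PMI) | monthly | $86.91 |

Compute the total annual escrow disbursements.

City property tax = $1,616.28/yr
Hazard insurance = $2,822.76/yr
HOA dues = $345.42 × 12 = $4,145.04/yr
Windstorm insurance = $1,381.08/yr
Private mortgage insurance (PMI) = $86.91 × 12 = $1,042.92/yr
Combined annual = $1,616.28 + $2,822.76 + $4,145.04 + $1,381.08 + $1,042.92 = $11,008.08

$11,008.08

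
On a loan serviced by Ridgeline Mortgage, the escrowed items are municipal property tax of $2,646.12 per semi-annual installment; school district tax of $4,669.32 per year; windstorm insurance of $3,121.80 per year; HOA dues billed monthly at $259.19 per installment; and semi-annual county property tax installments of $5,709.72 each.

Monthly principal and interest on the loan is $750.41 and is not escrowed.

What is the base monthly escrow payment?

$2,301.09

Municipal property tax — $2,646.12 × 2 = $5,292.24
School district tax — $4,669.32
Windstorm insurance — $3,121.80
HOA dues — $259.19 × 12 = $3,110.28
County property tax — $5,709.72 × 2 = $11,419.44
Total annual escrow = $5,292.24 + $4,669.32 + $3,121.80 + $3,110.28 + $11,419.44 = $27,613.08
Monthly escrow = $27,613.08 / 12 = $2,301.09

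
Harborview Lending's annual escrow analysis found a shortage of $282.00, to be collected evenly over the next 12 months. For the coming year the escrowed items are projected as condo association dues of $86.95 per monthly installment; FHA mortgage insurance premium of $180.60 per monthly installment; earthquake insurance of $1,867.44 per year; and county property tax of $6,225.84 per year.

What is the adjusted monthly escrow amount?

$965.49

Condo association dues: $86.95 × 12 = $1,043.40 per year
FHA mortgage insurance premium: $180.60 × 12 = $2,167.20 per year
Earthquake insurance: $1,867.44 per year
County property tax: $6,225.84 per year
Total per year = $11,303.88
Base monthly escrow = $11,303.88 ÷ 12 = $941.99
Shortage spread = $282.00 ÷ 12 = $23.50/mo
Adjusted monthly = $941.99 + $23.50 = $965.49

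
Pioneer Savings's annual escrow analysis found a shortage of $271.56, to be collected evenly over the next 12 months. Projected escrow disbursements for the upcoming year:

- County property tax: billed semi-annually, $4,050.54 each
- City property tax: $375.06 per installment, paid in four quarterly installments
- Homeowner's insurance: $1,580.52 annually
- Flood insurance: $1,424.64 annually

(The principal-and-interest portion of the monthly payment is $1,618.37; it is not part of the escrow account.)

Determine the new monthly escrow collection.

$1,073.17

County property tax = $4,050.54 × 2 = $8,101.08 annually
City property tax = $375.06 × 4 = $1,500.24 annually
Homeowner's insurance = $1,580.52 annually
Flood insurance = $1,424.64 annually
Total annual escrow = $8,101.08 + $1,500.24 + $1,580.52 + $1,424.64 = $12,606.48
Base monthly escrow = $12,606.48 ÷ 12 = $1,050.54
Shortage spread = $271.56 ÷ 12 = $22.63/mo
Adjusted monthly = $1,050.54 + $22.63 = $1,073.17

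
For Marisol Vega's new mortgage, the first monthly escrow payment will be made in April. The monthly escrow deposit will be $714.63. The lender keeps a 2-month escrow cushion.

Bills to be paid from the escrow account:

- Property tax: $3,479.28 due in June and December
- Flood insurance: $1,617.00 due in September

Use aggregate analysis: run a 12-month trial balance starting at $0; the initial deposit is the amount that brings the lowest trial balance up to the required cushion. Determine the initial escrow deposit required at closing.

$3,573.15

Cushion = 2 × $714.63 = $1,429.26
Trial balance (start $0, +$714.63 each month, − disbursements):
  Apr: +$714.63 → $714.63
  May: +$714.63 → $1,429.26
  Jun: +$714.63 − $3,479.28 → -$1,335.39
  Jul: +$714.63 → -$620.76
  Aug: +$714.63 → $93.87
  Sep: +$714.63 − $1,617.00 → -$808.50
  Oct: +$714.63 → -$93.87
  Nov: +$714.63 → $620.76
  Dec: +$714.63 − $3,479.28 → -$2,143.89
  Jan: +$714.63 → -$1,429.26
  Feb: +$714.63 → -$714.63
  Mar: +$714.63 → $0.00
Lowest trial balance = -$2,143.89 (Dec)
Initial deposit = cushion − low point = $1,429.26 − (-$2,143.89) = $3,573.15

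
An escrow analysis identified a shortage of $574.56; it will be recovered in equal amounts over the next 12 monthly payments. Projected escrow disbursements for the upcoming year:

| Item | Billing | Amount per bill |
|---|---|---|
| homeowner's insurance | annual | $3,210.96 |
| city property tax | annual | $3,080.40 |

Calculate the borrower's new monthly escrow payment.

$572.16

Homeowner's insurance: $3,210.96 per year
City property tax: $3,080.40 per year
Total per year = $6,291.36
Per month = $6,291.36 ÷ 12 = $524.28
Monthly shortage recovery: $574.56 / 12 = $47.88
Adjusted monthly = $524.28 + $47.88 = $572.16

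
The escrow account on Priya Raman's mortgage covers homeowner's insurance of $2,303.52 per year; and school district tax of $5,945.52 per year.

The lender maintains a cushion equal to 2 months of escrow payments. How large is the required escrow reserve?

$1,374.84

Homeowner's insurance = $2,303.52 annually
School district tax = $5,945.52 annually
Combined annual = $2,303.52 + $5,945.52 = $8,249.04
Monthly escrow = $8,249.04 / 12 = $687.42
Cushion = 2 × $687.42 = $1,374.84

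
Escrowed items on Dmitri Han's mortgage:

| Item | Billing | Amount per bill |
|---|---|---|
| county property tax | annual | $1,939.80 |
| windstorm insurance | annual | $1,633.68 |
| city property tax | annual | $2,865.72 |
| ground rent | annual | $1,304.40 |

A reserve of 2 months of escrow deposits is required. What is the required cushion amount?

County property tax — $1,939.80
Windstorm insurance — $1,633.68
City property tax — $2,865.72
Ground rent — $1,304.40
Yearly total = $7,743.60
Monthly escrow = $7,743.60 ÷ 12 = $645.30
Reserve = 2 × $645.30 = $1,290.60

$1,290.60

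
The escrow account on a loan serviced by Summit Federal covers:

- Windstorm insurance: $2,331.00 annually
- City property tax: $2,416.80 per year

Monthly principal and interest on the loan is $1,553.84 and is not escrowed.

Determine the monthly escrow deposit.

$395.65

Windstorm insurance = $2,331.00/yr
City property tax = $2,416.80/yr
Annual escrow total = $4,747.80
Monthly = $4,747.80 ÷ 12 = $395.65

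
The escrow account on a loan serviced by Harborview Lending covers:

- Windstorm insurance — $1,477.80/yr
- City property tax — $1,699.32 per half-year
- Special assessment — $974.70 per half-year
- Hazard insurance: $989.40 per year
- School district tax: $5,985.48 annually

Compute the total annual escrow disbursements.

$13,800.72

Windstorm insurance: $1,477.80 per year
City property tax: $1,699.32 × 2 = $3,398.64 per year
Special assessment: $974.70 × 2 = $1,949.40 per year
Hazard insurance: $989.40 per year
School district tax: $5,985.48 per year
Total per year = $1,477.80 + $3,398.64 + $1,949.40 + $989.40 + $5,985.48 = $13,800.72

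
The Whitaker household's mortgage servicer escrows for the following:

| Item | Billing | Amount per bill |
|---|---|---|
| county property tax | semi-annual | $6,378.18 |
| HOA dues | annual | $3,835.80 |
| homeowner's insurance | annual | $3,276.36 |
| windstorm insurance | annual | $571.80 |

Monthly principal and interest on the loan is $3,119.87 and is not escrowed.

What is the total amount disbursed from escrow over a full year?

County property tax — $6,378.18 × 2 = $12,756.36 annually
HOA dues — $3,835.80 annually
Homeowner's insurance — $3,276.36 annually
Windstorm insurance — $571.80 annually
Yearly total = $12,756.36 + $3,835.80 + $3,276.36 + $571.80 = $20,440.32

$20,440.32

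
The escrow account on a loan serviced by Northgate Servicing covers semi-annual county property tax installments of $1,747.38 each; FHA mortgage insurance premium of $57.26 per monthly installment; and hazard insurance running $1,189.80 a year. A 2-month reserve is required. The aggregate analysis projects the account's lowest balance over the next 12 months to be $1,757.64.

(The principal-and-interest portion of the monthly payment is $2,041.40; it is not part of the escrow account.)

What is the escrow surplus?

County property tax = $1,747.38 × 2 = $3,494.76/yr
FHA mortgage insurance premium = $57.26 × 12 = $687.12/yr
Hazard insurance = $1,189.80/yr
Total per year = $3,494.76 + $687.12 + $1,189.80 = $5,371.68
Per month = $5,371.68 ÷ 12 = $447.64
Required reserve = 2 × $447.64 = $895.28
Excess over cushion: $1,757.64 − $895.28 = $862.36

$862.36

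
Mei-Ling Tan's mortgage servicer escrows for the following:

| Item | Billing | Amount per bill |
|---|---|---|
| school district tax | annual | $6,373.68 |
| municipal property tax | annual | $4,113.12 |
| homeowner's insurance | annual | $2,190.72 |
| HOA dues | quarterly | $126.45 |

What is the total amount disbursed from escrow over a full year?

$13,183.32

School district tax: $6,373.68 annually
Municipal property tax: $4,113.12 annually
Homeowner's insurance: $2,190.72 annually
HOA dues: $126.45 × 4 = $505.80 annually
Yearly total = $6,373.68 + $4,113.12 + $2,190.72 + $505.80 = $13,183.32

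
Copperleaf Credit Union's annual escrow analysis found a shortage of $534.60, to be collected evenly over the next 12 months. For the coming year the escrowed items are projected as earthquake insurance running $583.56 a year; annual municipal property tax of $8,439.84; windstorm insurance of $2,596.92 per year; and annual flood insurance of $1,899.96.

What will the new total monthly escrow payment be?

$1,171.24

Earthquake insurance = $583.56 annually
Municipal property tax = $8,439.84 annually
Windstorm insurance = $2,596.92 annually
Flood insurance = $1,899.96 annually
Combined annual = $583.56 + $8,439.84 + $2,596.92 + $1,899.96 = $13,520.28
Base monthly escrow = $13,520.28 / 12 = $1,126.69
Shortage per month = $534.60 ÷ 12 = $44.55
New monthly escrow = $1,126.69 + $44.55 = $1,171.24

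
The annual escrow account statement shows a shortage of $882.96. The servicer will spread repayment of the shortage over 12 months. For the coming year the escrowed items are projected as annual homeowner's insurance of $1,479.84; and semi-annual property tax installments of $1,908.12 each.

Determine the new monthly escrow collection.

$514.92

Homeowner's insurance: $1,479.84 per year
Property tax: $1,908.12 × 2 = $3,816.24 per year
Yearly total = $1,479.84 + $3,816.24 = $5,296.08
Monthly = $5,296.08 / 12 = $441.34
Monthly shortage recovery: $882.96 / 12 = $73.58
New monthly escrow = $441.34 + $73.58 = $514.92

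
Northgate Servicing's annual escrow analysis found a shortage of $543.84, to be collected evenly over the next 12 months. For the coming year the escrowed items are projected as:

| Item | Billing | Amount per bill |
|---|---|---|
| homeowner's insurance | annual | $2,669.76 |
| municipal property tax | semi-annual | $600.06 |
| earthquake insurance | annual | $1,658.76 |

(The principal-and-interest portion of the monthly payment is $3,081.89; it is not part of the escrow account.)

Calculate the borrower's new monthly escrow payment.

$506.04

Homeowner's insurance: $2,669.76 annually
Municipal property tax: $600.06 × 2 = $1,200.12 annually
Earthquake insurance: $1,658.76 annually
Total annual escrow = $2,669.76 + $1,200.12 + $1,658.76 = $5,528.64
Per month = $5,528.64 / 12 = $460.72
Monthly shortage recovery: $543.84 / 12 = $45.32
Adjusted monthly = $460.72 + $45.32 = $506.04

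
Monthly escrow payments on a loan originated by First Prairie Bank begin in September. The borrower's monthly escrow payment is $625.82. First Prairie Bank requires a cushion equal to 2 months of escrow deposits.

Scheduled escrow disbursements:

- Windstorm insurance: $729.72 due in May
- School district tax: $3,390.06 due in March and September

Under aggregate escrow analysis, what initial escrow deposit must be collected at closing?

$4,015.88

Cushion = 2 × $625.82 = $1,251.64
Trial balance (start $0, +$625.82 each month, − disbursements):
  Sep: +$625.82 − $3,390.06 → -$2,764.24
  Oct: +$625.82 → -$2,138.42
  Nov: +$625.82 → -$1,512.60
  Dec: +$625.82 → -$886.78
  Jan: +$625.82 → -$260.96
  Feb: +$625.82 → $364.86
  Mar: +$625.82 − $3,390.06 → -$2,399.38
  Apr: +$625.82 → -$1,773.56
  May: +$625.82 − $729.72 → -$1,877.46
  Jun: +$625.82 → -$1,251.64
  Jul: +$625.82 → -$625.82
  Aug: +$625.82 → $0.00
Lowest trial balance = -$2,764.24 (Sep)
Initial deposit = cushion − low point = $1,251.64 − (-$2,764.24) = $4,015.88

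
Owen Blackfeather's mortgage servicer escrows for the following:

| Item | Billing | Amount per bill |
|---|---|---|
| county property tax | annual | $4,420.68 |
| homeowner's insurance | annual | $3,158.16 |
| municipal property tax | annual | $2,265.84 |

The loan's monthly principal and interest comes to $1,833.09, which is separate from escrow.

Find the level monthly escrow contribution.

$820.39

County property tax — $4,420.68 per year
Homeowner's insurance — $3,158.16 per year
Municipal property tax — $2,265.84 per year
Combined annual = $9,844.68
Per month = $9,844.68 / 12 = $820.39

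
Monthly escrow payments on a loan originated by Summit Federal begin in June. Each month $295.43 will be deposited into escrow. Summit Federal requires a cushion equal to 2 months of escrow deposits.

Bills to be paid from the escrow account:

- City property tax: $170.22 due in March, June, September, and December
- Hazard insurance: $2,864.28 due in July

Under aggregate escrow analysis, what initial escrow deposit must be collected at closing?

$3,034.50

Cushion = 2 × $295.43 = $590.86
Trial balance (start $0, +$295.43 each month, − disbursements):
  Jun: +$295.43 − $170.22 → $125.21
  Jul: +$295.43 − $2,864.28 → -$2,443.64
  Aug: +$295.43 → -$2,148.21
  Sep: +$295.43 − $170.22 → -$2,023.00
  Oct: +$295.43 → -$1,727.57
  Nov: +$295.43 → -$1,432.14
  Dec: +$295.43 − $170.22 → -$1,306.93
  Jan: +$295.43 → -$1,011.50
  Feb: +$295.43 → -$716.07
  Mar: +$295.43 − $170.22 → -$590.86
  Apr: +$295.43 → -$295.43
  May: +$295.43 → $0.00
Lowest trial balance = -$2,443.64 (Jul)
Initial deposit = cushion − low point = $590.86 − (-$2,443.64) = $3,034.50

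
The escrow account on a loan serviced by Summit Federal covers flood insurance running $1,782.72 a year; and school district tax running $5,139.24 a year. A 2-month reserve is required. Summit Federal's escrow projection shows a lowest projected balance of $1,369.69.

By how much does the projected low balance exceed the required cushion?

$216.03

Flood insurance: $1,782.72/yr
School district tax: $5,139.24/yr
Yearly total = $1,782.72 + $5,139.24 = $6,921.96
Monthly escrow = $6,921.96 ÷ 12 = $576.83
Required reserve = 2 × $576.83 = $1,153.66
Excess over cushion: $1,369.69 − $1,153.66 = $216.03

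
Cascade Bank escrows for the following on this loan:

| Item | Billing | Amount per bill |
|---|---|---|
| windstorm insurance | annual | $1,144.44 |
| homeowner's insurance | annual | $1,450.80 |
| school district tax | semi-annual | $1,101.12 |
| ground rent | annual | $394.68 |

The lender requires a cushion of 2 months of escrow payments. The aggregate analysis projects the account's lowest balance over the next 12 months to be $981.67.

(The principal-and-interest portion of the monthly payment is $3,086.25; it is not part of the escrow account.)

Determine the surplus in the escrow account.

$116.31

Windstorm insurance: $1,144.44 per year
Homeowner's insurance: $1,450.80 per year
School district tax: $1,101.12 × 2 = $2,202.24 per year
Ground rent: $394.68 per year
Combined annual = $1,144.44 + $1,450.80 + $2,202.24 + $394.68 = $5,192.16
Base monthly escrow = $5,192.16 / 12 = $432.68
Required cushion = 2 × $432.68 = $865.36
Surplus = $981.67 − $865.36 = $116.31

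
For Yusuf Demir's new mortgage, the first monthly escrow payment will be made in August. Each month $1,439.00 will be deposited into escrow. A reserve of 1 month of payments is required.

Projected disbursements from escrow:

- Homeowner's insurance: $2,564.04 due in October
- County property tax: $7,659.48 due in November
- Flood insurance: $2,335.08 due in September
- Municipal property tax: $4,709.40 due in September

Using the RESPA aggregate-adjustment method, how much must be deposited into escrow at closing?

$12,951.00

Cushion = 1 × $1,439.00 = $1,439.00
Trial balance (start $0, +$1,439.00 each month, − disbursements):
  Aug: +$1,439.00 → $1,439.00
  Sep: +$1,439.00 − $7,044.48 → -$4,166.48
  Oct: +$1,439.00 − $2,564.04 → -$5,291.52
  Nov: +$1,439.00 − $7,659.48 → -$11,512.00
  Dec: +$1,439.00 → -$10,073.00
  Jan: +$1,439.00 → -$8,634.00
  Feb: +$1,439.00 → -$7,195.00
  Mar: +$1,439.00 → -$5,756.00
  Apr: +$1,439.00 → -$4,317.00
  May: +$1,439.00 → -$2,878.00
  Jun: +$1,439.00 → -$1,439.00
  Jul: +$1,439.00 → $0.00
Lowest trial balance = -$11,512.00 (Nov)
Initial deposit = cushion − low point = $1,439.00 − (-$11,512.00) = $12,951.00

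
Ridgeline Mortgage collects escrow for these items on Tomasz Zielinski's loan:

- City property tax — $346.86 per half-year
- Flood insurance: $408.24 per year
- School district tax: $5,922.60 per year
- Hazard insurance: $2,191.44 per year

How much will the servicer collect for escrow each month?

$768.00

City property tax — $346.86 × 2 = $693.72 annually
Flood insurance — $408.24 annually
School district tax — $5,922.60 annually
Hazard insurance — $2,191.44 annually
Combined annual = $693.72 + $408.24 + $5,922.60 + $2,191.44 = $9,216.00
Per month = $9,216.00 ÷ 12 = $768.00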